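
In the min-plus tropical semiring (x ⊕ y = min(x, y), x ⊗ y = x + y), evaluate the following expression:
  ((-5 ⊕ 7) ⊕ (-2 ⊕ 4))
((-5 ⊕ 7) ⊕ (-2 ⊕ 4)) = -5

Expand innermost to outermost. Recall ⊕ takes the minimum of its arguments and ⊗ takes their sum. Working out the expression ((-5 ⊕ 7) ⊕ (-2 ⊕ 4)) gives -5.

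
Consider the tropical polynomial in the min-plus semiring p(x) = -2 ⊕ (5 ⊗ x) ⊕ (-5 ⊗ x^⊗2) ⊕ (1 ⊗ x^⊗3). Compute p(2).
p(2) = -2

A tropical monomial a ⊗ x^⊗i evaluates to a + i · x. Evaluating each term at x = 2:
  Term 0 contributes -2 + 0 · 2 = -2
  Term 1 contributes 5 + 1 · 2 = 7
  Term 2 contributes -5 + 2 · 2 = -1
  Term 3 contributes 1 + 3 · 2 = 7
p(2) = ⊕ of these = min[-2, 7, -1, 7] = -2.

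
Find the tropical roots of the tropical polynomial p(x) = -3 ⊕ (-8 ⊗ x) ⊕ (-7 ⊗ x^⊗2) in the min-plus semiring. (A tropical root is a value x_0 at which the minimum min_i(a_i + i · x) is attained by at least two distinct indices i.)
Roots: {-1, 5}

Each tropical root is a break point of the lower envelope of the lines y = a_i + i · x (there are 3 lines, with slopes 0, 1, ..., 2). Only the lines that attain the minimum somewhere contribute to roots; other lines are dominated. Here the surviving (envelope) indices are i = 2, i = 1, i = 0.
Intersections between consecutive envelope lines give the roots: for adjacent envelope indices i < j the intersection is x = (a_i − a_j) / (j − i). Reading off the sorted break points: {-1, 5}.
Verification: at each break x_0, at least two indices attain the minimum of min_i(a_i + i · x_0).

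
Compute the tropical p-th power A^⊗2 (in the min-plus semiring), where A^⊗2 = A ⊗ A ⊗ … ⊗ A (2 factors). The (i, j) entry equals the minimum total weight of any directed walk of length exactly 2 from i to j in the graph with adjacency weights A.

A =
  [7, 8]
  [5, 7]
A^⊗2 =
  [13, 15]
  [12, 13]

Each entry (A^⊗2)_ij equals the minimum over all length-2 walks i = v_0 → v_1 → … → v_2 = j of Σ_t A[v_t][v_{t+1}]. For example, for (i, j) = (0, 1) we minimise over 2 possible intermediate vertex sequences; the minimum is 15, attained along the walk 0 → 0 → 1.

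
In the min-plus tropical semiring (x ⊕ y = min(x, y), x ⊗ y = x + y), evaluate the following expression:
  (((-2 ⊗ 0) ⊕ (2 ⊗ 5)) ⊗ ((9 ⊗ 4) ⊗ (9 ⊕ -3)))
(((-2 ⊗ 0) ⊕ (2 ⊗ 5)) ⊗ ((9 ⊗ 4) ⊗ (9 ⊕ -3))) = 8

Expand innermost to outermost. Recall ⊕ takes the minimum of its arguments and ⊗ takes their sum. Working out the expression (((-2 ⊗ 0) ⊕ (2 ⊗ 5)) ⊗ ((9 ⊗ 4) ⊗ (9 ⊕ -3))) gives 8.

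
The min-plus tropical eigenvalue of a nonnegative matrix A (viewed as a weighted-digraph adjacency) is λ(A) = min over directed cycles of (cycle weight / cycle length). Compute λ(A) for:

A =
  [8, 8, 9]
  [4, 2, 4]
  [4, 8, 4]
λ(A) = 2

Enumerate directed cycles and compute their means (weight / length). Sample:
  cycle 0 → 0: weight = 8, length = 1, mean = 8/1 ≈ 8.000
  cycle 1 → 1: weight = 2, length = 1, mean = 2/1 ≈ 2.000
  cycle 2 → 2: weight = 4, length = 1, mean = 4/1 ≈ 4.000
  cycle 0 → 1 → 0: weight = 12, length = 2, mean = 12/2 ≈ 6.000
  cycle 0 → 2 → 0: weight = 13, length = 2, mean = 13/2 ≈ 6.500
  cycle 1 → 0 → 1: weight = 12, length = 2, mean = 12/2 ≈ 6.000
Minimum mean = 2.000, attained e.g. along the cycle 1 → 1 with weight 2 and length 1. So λ(A) = 2/1 = 2.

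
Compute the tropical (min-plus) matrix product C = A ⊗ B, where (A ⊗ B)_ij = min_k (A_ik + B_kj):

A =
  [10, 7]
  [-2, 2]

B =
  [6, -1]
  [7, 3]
A ⊗ B =
  [14, 9]
  [4, -3]

Apply the min-plus product entry-by-entry:
  C[0][0] = min over k of (A[0][0] + B[0][0] = 10 + 6 = 16, A[0][1] + B[1][0] = 7 + 7 = 14) = 14 (attained at k = 1)
  C[0][1] = min over k of (A[0][0] + B[0][1] = 10 + -1 = 9, A[0][1] + B[1][1] = 7 + 3 = 10) = 9 (attained at k = 0)
  C[1][0] = min over k of (A[1][0] + B[0][0] = -2 + 6 = 4, A[1][1] + B[1][0] = 2 + 7 = 9) = 4 (attained at k = 0)
  C[1][1] = min over k of (A[1][0] + B[0][1] = -2 + -1 = -3, A[1][1] + B[1][1] = 2 + 3 = 5) = -3 (attained at k = 0)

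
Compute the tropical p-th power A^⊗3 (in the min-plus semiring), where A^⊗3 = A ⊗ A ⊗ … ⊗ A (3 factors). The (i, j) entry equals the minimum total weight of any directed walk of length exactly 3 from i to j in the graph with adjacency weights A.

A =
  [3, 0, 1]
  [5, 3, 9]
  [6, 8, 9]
A^⊗3 =
  [8, 5, 6]
  [10, 8, 9]
  [11, 9, 10]

Each entry (A^⊗3)_ij equals the minimum over all length-3 walks i = v_0 → v_1 → … → v_3 = j of Σ_t A[v_t][v_{t+1}]. For example, for (i, j) = (0, 2) we minimise over 9 possible intermediate vertex sequences; the minimum is 6, attained along the walk 0 → 1 → 0 → 2.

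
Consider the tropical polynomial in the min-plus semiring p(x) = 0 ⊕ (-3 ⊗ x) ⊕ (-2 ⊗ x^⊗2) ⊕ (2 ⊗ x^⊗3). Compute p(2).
p(2) = -1

A tropical monomial a ⊗ x^⊗i evaluates to a + i · x. Evaluating each term at x = 2:
  Term 0 contributes 0 + 0 · 2 = 0
  Term 1 contributes -3 + 1 · 2 = -1
  Term 2 contributes -2 + 2 · 2 = 2
  Term 3 contributes 2 + 3 · 2 = 8
p(2) = ⊕ of these = min[0, -1, 2, 8] = -1.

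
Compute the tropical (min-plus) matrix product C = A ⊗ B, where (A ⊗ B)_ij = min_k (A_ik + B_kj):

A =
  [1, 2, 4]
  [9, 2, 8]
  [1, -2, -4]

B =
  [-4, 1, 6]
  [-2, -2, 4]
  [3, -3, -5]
A ⊗ B =
  [-3, 0, -1]
  [0, 0, 3]
  [-4, -7, -9]

Apply the min-plus product entry-by-entry:
  C[0][0] = min over k of (A[0][0] + B[0][0] = 1 + -4 = -3, A[0][1] + B[1][0] = 2 + -2 = 0, A[0][2] + B[2][0] = 4 + 3 = 7) = -3 (attained at k = 0)
  C[0][1] = min over k of (A[0][0] + B[0][1] = 1 + 1 = 2, A[0][1] + B[1][1] = 2 + -2 = 0, A[0][2] + B[2][1] = 4 + -3 = 1) = 0 (attained at k = 1)
  C[0][2] = min over k of (A[0][0] + B[0][2] = 1 + 6 = 7, A[0][1] + B[1][2] = 2 + 4 = 6, A[0][2] + B[2][2] = 4 + -5 = -1) = -1 (attained at k = 2)
  C[1][0] = min over k of (A[1][0] + B[0][0] = 9 + -4 = 5, A[1][1] + B[1][0] = 2 + -2 = 0, A[1][2] + B[2][0] = 8 + 3 = 11) = 0 (attained at k = 1)
  C[1][1] = min over k of (A[1][0] + B[0][1] = 9 + 1 = 10, A[1][1] + B[1][1] = 2 + -2 = 0, A[1][2] + B[2][1] = 8 + -3 = 5) = 0 (attained at k = 1)
  C[1][2] = min over k of (A[1][0] + B[0][2] = 9 + 6 = 15, A[1][1] + B[1][2] = 2 + 4 = 6, A[1][2] + B[2][2] = 8 + -5 = 3) = 3 (attained at k = 2)
  C[2][0] = min over k of (A[2][0] + B[0][0] = 1 + -4 = -3, A[2][1] + B[1][0] = -2 + -2 = -4, A[2][2] + B[2][0] = -4 + 3 = -1) = -4 (attained at k = 1)
  C[2][1] = min over k of (A[2][0] + B[0][1] = 1 + 1 = 2, A[2][1] + B[1][1] = -2 + -2 = -4, A[2][2] + B[2][1] = -4 + -3 = -7) = -7 (attained at k = 2)
  C[2][2] = min over k of (A[2][0] + B[0][2] = 1 + 6 = 7, A[2][1] + B[1][2] = -2 + 4 = 2, A[2][2] + B[2][2] = -4 + -5 = -9) = -9 (attained at k = 2)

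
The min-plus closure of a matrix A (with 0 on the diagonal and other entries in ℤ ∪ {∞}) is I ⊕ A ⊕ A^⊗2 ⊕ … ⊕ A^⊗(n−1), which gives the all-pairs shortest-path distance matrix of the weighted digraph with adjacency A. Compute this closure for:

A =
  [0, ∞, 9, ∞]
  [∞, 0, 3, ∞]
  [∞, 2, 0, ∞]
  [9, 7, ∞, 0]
Closure =
  [0, 11, 9, ∞]
  [∞, 0, 3, ∞]
  [∞, 2, 0, ∞]
  [9, 7, 10, 0]

This is the Floyd-Warshall all-pairs shortest-path computation. For each intermediate vertex k = 0, 1, …, 3, update dist[i][j] ← min(dist[i][j], dist[i][k] + dist[k][j]). The final matrix gives, for each (i, j), the minimum total weight of any directed path from i to j (possibly empty when i = j).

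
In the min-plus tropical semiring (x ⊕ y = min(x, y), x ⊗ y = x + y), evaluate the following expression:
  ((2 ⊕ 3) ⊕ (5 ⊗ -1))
((2 ⊕ 3) ⊕ (5 ⊗ -1)) = 2

Expand innermost to outermost. Recall ⊕ takes the minimum of its arguments and ⊗ takes their sum. Working out the expression ((2 ⊕ 3) ⊕ (5 ⊗ -1)) gives 2.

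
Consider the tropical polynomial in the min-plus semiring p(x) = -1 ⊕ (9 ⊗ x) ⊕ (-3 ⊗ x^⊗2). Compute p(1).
p(1) = -1

A tropical monomial a ⊗ x^⊗i evaluates to a + i · x. Evaluating each term at x = 1:
  Term 0 contributes -1 + 0 · 1 = -1
  Term 1 contributes 9 + 1 · 1 = 10
  Term 2 contributes -3 + 2 · 1 = -1
p(1) = ⊕ of these = min[-1, 10, -1] = -1.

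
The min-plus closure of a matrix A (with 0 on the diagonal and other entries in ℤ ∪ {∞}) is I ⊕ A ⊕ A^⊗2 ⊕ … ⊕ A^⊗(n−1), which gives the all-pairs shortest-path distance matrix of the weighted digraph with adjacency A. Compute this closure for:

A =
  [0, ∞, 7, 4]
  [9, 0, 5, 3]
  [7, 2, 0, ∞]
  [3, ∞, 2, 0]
Closure =
  [0, 8, 6, 4]
  [6, 0, 5, 3]
  [7, 2, 0, 5]
  [3, 4, 2, 0]

This is the Floyd-Warshall all-pairs shortest-path computation. For each intermediate vertex k = 0, 1, …, 3, update dist[i][j] ← min(dist[i][j], dist[i][k] + dist[k][j]). The final matrix gives, for each (i, j), the minimum total weight of any directed path from i to j (possibly empty when i = j).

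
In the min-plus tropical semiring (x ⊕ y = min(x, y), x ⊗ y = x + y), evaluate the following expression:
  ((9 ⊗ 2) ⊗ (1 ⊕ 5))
((9 ⊗ 2) ⊗ (1 ⊕ 5)) = 12

Expand innermost to outermost. Recall ⊕ takes the minimum of its arguments and ⊗ takes their sum. Working out the expression ((9 ⊗ 2) ⊗ (1 ⊕ 5)) gives 12.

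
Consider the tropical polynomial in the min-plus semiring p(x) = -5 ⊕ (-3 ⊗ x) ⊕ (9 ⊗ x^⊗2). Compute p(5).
p(5) = -5

A tropical monomial a ⊗ x^⊗i evaluates to a + i · x. Evaluating each term at x = 5:
  Term 0 contributes -5 + 0 · 5 = -5
  Term 1 contributes -3 + 1 · 5 = 2
  Term 2 contributes 9 + 2 · 5 = 19
p(5) = ⊕ of these = min[-5, 2, 19] = -5.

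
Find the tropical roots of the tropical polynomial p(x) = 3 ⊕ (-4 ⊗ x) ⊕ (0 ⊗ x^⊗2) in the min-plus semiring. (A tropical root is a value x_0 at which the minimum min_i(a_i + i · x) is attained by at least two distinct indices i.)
Roots: {-4, 7}

Each tropical root is a break point of the lower envelope of the lines y = a_i + i · x (there are 3 lines, with slopes 0, 1, ..., 2). Only the lines that attain the minimum somewhere contribute to roots; other lines are dominated. Here the surviving (envelope) indices are i = 2, i = 1, i = 0.
Intersections between consecutive envelope lines give the roots: for adjacent envelope indices i < j the intersection is x = (a_i − a_j) / (j − i). Reading off the sorted break points: {-4, 7}.
Verification: at each break x_0, at least two indices attain the minimum of min_i(a_i + i · x_0).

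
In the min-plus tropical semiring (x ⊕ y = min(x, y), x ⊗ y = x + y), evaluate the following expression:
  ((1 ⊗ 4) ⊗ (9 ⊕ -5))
((1 ⊗ 4) ⊗ (9 ⊕ -5)) = 0

Expand innermost to outermost. Recall ⊕ takes the minimum of its arguments and ⊗ takes their sum. Working out the expression ((1 ⊗ 4) ⊗ (9 ⊕ -5)) gives 0.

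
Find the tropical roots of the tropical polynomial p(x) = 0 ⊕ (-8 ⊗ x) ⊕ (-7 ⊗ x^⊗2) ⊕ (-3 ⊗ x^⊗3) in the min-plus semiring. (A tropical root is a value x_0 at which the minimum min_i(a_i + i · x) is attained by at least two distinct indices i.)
Roots: {-4, -1, 8}

Each tropical root is a break point of the lower envelope of the lines y = a_i + i · x (there are 4 lines, with slopes 0, 1, ..., 3). Only the lines that attain the minimum somewhere contribute to roots; other lines are dominated. Here the surviving (envelope) indices are i = 3, i = 2, i = 1, i = 0.
Intersections between consecutive envelope lines give the roots: for adjacent envelope indices i < j the intersection is x = (a_i − a_j) / (j − i). Reading off the sorted break points: {-4, -1, 8}.
Verification: at each break x_0, at least two indices attain the minimum of min_i(a_i + i · x_0).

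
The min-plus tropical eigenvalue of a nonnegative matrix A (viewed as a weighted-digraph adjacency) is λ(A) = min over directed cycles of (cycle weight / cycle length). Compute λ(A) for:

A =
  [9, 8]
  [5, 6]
λ(A) = 6

Enumerate directed cycles and compute their means (weight / length). Sample:
  cycle 0 → 0: weight = 9, length = 1, mean = 9/1 ≈ 9.000
  cycle 1 → 1: weight = 6, length = 1, mean = 6/1 ≈ 6.000
  cycle 0 → 1 → 0: weight = 13, length = 2, mean = 13/2 ≈ 6.500
  cycle 1 → 0 → 1: weight = 13, length = 2, mean = 13/2 ≈ 6.500
Minimum mean = 6.000, attained e.g. along the cycle 1 → 1 with weight 6 and length 1. So λ(A) = 6/1 = 6.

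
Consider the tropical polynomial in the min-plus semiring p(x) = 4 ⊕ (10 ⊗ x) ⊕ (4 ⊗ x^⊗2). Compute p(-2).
p(-2) = 0

A tropical monomial a ⊗ x^⊗i evaluates to a + i · x. Evaluating each term at x = -2:
  Term 0 contributes 4 + 0 · -2 = 4
  Term 1 contributes 10 + 1 · -2 = 8
  Term 2 contributes 4 + 2 · -2 = 0
p(-2) = ⊕ of these = min[4, 8, 0] = 0.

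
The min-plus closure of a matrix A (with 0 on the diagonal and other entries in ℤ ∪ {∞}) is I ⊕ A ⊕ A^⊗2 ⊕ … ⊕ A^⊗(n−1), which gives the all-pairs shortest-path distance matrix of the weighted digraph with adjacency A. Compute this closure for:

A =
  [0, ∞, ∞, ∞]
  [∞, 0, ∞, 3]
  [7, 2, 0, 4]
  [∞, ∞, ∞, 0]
Closure =
  [0, ∞, ∞, ∞]
  [∞, 0, ∞, 3]
  [7, 2, 0, 4]
  [∞, ∞, ∞, 0]

This is the Floyd-Warshall all-pairs shortest-path computation. For each intermediate vertex k = 0, 1, …, 3, update dist[i][j] ← min(dist[i][j], dist[i][k] + dist[k][j]). The final matrix gives, for each (i, j), the minimum total weight of any directed path from i to j (possibly empty when i = j).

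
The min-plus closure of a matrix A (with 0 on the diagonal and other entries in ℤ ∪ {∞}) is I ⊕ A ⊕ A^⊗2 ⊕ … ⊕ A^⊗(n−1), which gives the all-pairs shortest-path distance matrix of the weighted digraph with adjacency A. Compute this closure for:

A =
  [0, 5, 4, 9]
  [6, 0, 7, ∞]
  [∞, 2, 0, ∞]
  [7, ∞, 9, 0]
Closure =
  [0, 5, 4, 9]
  [6, 0, 7, 15]
  [8, 2, 0, 17]
  [7, 11, 9, 0]

This is the Floyd-Warshall all-pairs shortest-path computation. For each intermediate vertex k = 0, 1, …, 3, update dist[i][j] ← min(dist[i][j], dist[i][k] + dist[k][j]). The final matrix gives, for each (i, j), the minimum total weight of any directed path from i to j (possibly empty when i = j).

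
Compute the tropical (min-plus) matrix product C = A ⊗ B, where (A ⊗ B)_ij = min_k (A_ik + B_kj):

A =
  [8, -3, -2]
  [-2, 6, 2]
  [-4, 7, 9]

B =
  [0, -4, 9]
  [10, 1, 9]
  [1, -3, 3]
A ⊗ B =
  [-1, -5, 1]
  [-2, -6, 5]
  [-4, -8, 5]

Apply the min-plus product entry-by-entry:
  C[0][0] = min over k of (A[0][0] + B[0][0] = 8 + 0 = 8, A[0][1] + B[1][0] = -3 + 10 = 7, A[0][2] + B[2][0] = -2 + 1 = -1) = -1 (attained at k = 2)
  C[0][1] = min over k of (A[0][0] + B[0][1] = 8 + -4 = 4, A[0][1] + B[1][1] = -3 + 1 = -2, A[0][2] + B[2][1] = -2 + -3 = -5) = -5 (attained at k = 2)
  C[0][2] = min over k of (A[0][0] + B[0][2] = 8 + 9 = 17, A[0][1] + B[1][2] = -3 + 9 = 6, A[0][2] + B[2][2] = -2 + 3 = 1) = 1 (attained at k = 2)
  C[1][0] = min over k of (A[1][0] + B[0][0] = -2 + 0 = -2, A[1][1] + B[1][0] = 6 + 10 = 16, A[1][2] + B[2][0] = 2 + 1 = 3) = -2 (attained at k = 0)
  C[1][1] = min over k of (A[1][0] + B[0][1] = -2 + -4 = -6, A[1][1] + B[1][1] = 6 + 1 = 7, A[1][2] + B[2][1] = 2 + -3 = -1) = -6 (attained at k = 0)
  C[1][2] = min over k of (A[1][0] + B[0][2] = -2 + 9 = 7, A[1][1] + B[1][2] = 6 + 9 = 15, A[1][2] + B[2][2] = 2 + 3 = 5) = 5 (attained at k = 2)
  C[2][0] = min over k of (A[2][0] + B[0][0] = -4 + 0 = -4, A[2][1] + B[1][0] = 7 + 10 = 17, A[2][2] + B[2][0] = 9 + 1 = 10) = -4 (attained at k = 0)
  C[2][1] = min over k of (A[2][0] + B[0][1] = -4 + -4 = -8, A[2][1] + B[1][1] = 7 + 1 = 8, A[2][2] + B[2][1] = 9 + -3 = 6) = -8 (attained at k = 0)
  C[2][2] = min over k of (A[2][0] + B[0][2] = -4 + 9 = 5, A[2][1] + B[1][2] = 7 + 9 = 16, A[2][2] + B[2][2] = 9 + 3 = 12) = 5 (attained at k = 0)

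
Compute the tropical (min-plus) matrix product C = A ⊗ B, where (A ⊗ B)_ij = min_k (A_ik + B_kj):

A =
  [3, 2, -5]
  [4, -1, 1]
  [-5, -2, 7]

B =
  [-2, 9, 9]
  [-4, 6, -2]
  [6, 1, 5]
A ⊗ B =
  [-2, -4, 0]
  [-5, 2, -3]
  [-7, 4, -4]

Apply the min-plus product entry-by-entry:
  C[0][0] = min over k of (A[0][0] + B[0][0] = 3 + -2 = 1, A[0][1] + B[1][0] = 2 + -4 = -2, A[0][2] + B[2][0] = -5 + 6 = 1) = -2 (attained at k = 1)
  C[0][1] = min over k of (A[0][0] + B[0][1] = 3 + 9 = 12, A[0][1] + B[1][1] = 2 + 6 = 8, A[0][2] + B[2][1] = -5 + 1 = -4) = -4 (attained at k = 2)
  C[0][2] = min over k of (A[0][0] + B[0][2] = 3 + 9 = 12, A[0][1] + B[1][2] = 2 + -2 = 0, A[0][2] + B[2][2] = -5 + 5 = 0) = 0 (attained at k = 1)
  C[1][0] = min over k of (A[1][0] + B[0][0] = 4 + -2 = 2, A[1][1] + B[1][0] = -1 + -4 = -5, A[1][2] + B[2][0] = 1 + 6 = 7) = -5 (attained at k = 1)
  C[1][1] = min over k of (A[1][0] + B[0][1] = 4 + 9 = 13, A[1][1] + B[1][1] = -1 + 6 = 5, A[1][2] + B[2][1] = 1 + 1 = 2) = 2 (attained at k = 2)
  C[1][2] = min over k of (A[1][0] + B[0][2] = 4 + 9 = 13, A[1][1] + B[1][2] = -1 + -2 = -3, A[1][2] + B[2][2] = 1 + 5 = 6) = -3 (attained at k = 1)
  C[2][0] = min over k of (A[2][0] + B[0][0] = -5 + -2 = -7, A[2][1] + B[1][0] = -2 + -4 = -6, A[2][2] + B[2][0] = 7 + 6 = 13) = -7 (attained at k = 0)
  C[2][1] = min over k of (A[2][0] + B[0][1] = -5 + 9 = 4, A[2][1] + B[1][1] = -2 + 6 = 4, A[2][2] + B[2][1] = 7 + 1 = 8) = 4 (attained at k = 0)
  C[2][2] = min over k of (A[2][0] + B[0][2] = -5 + 9 = 4, A[2][1] + B[1][2] = -2 + -2 = -4, A[2][2] + B[2][2] = 7 + 5 = 12) = -4 (attained at k = 1)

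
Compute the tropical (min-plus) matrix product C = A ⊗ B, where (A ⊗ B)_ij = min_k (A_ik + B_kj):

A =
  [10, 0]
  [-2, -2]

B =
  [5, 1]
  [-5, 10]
A ⊗ B =
  [-5, 10]
  [-7, -1]

Apply the min-plus product entry-by-entry:
  C[0][0] = min over k of (A[0][0] + B[0][0] = 10 + 5 = 15, A[0][1] + B[1][0] = 0 + -5 = -5) = -5 (attained at k = 1)
  C[0][1] = min over k of (A[0][0] + B[0][1] = 10 + 1 = 11, A[0][1] + B[1][1] = 0 + 10 = 10) = 10 (attained at k = 1)
  C[1][0] = min over k of (A[1][0] + B[0][0] = -2 + 5 = 3, A[1][1] + B[1][0] = -2 + -5 = -7) = -7 (attained at k = 1)
  C[1][1] = min over k of (A[1][0] + B[0][1] = -2 + 1 = -1, A[1][1] + B[1][1] = -2 + 10 = 8) = -1 (attained at k = 0)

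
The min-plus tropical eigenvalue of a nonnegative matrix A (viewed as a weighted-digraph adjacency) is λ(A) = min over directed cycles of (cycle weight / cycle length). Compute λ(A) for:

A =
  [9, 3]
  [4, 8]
λ(A) = 7/2

Enumerate directed cycles and compute their means (weight / length). Sample:
  cycle 0 → 0: weight = 9, length = 1, mean = 9/1 ≈ 9.000
  cycle 1 → 1: weight = 8, length = 1, mean = 8/1 ≈ 8.000
  cycle 0 → 1 → 0: weight = 7, length = 2, mean = 7/2 ≈ 3.500
  cycle 1 → 0 → 1: weight = 7, length = 2, mean = 7/2 ≈ 3.500
Minimum mean = 3.500, attained e.g. along the cycle 0 → 1 → 0 with weight 7 and length 2. So λ(A) = 7/2 = 7/2.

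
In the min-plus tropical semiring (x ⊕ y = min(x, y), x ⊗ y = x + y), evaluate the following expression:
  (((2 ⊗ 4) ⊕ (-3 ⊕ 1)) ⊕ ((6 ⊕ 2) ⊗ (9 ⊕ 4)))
(((2 ⊗ 4) ⊕ (-3 ⊕ 1)) ⊕ ((6 ⊕ 2) ⊗ (9 ⊕ 4))) = -3

Expand innermost to outermost. Recall ⊕ takes the minimum of its arguments and ⊗ takes their sum. Working out the expression (((2 ⊗ 4) ⊕ (-3 ⊕ 1)) ⊕ ((6 ⊕ 2) ⊗ (9 ⊕ 4))) gives -3.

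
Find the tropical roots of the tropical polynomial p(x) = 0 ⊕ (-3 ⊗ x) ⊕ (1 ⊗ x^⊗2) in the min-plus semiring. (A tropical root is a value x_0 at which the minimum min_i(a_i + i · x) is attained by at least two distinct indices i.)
Roots: {-4, 3}

Each tropical root is a break point of the lower envelope of the lines y = a_i + i · x (there are 3 lines, with slopes 0, 1, ..., 2). Only the lines that attain the minimum somewhere contribute to roots; other lines are dominated. Here the surviving (envelope) indices are i = 2, i = 1, i = 0.
Intersections between consecutive envelope lines give the roots: for adjacent envelope indices i < j the intersection is x = (a_i − a_j) / (j − i). Reading off the sorted break points: {-4, 3}.
Verification: at each break x_0, at least two indices attain the minimum of min_i(a_i + i · x_0).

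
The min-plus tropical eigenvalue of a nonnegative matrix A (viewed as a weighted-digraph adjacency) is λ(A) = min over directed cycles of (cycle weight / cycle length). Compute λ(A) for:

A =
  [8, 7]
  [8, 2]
λ(A) = 2

Enumerate directed cycles and compute their means (weight / length). Sample:
  cycle 0 → 0: weight = 8, length = 1, mean = 8/1 ≈ 8.000
  cycle 1 → 1: weight = 2, length = 1, mean = 2/1 ≈ 2.000
  cycle 0 → 1 → 0: weight = 15, length = 2, mean = 15/2 ≈ 7.500
  cycle 1 → 0 → 1: weight = 15, length = 2, mean = 15/2 ≈ 7.500
Minimum mean = 2.000, attained e.g. along the cycle 1 → 1 with weight 2 and length 1. So λ(A) = 2/1 = 2.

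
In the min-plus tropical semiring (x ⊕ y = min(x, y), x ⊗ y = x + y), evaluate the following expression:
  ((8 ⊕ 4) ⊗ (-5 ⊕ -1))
((8 ⊕ 4) ⊗ (-5 ⊕ -1)) = -1

Expand innermost to outermost. Recall ⊕ takes the minimum of its arguments and ⊗ takes their sum. Working out the expression ((8 ⊕ 4) ⊗ (-5 ⊕ -1)) gives -1.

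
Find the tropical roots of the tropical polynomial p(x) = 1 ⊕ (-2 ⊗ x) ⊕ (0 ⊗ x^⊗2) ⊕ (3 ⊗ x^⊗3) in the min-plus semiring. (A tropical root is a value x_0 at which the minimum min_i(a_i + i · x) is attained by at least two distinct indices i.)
Roots: {-3, -2, 3}

Each tropical root is a break point of the lower envelope of the lines y = a_i + i · x (there are 4 lines, with slopes 0, 1, ..., 3). Only the lines that attain the minimum somewhere contribute to roots; other lines are dominated. Here the surviving (envelope) indices are i = 3, i = 2, i = 1, i = 0.
Intersections between consecutive envelope lines give the roots: for adjacent envelope indices i < j the intersection is x = (a_i − a_j) / (j − i). Reading off the sorted break points: {-3, -2, 3}.
Verification: at each break x_0, at least two indices attain the minimum of min_i(a_i + i · x_0).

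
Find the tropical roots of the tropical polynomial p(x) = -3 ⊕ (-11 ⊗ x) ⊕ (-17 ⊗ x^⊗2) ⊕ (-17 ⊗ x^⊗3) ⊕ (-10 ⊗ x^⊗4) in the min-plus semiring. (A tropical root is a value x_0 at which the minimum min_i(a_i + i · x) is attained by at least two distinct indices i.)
Roots: {-7, 0, 6, 8}

Each tropical root is a break point of the lower envelope of the lines y = a_i + i · x (there are 5 lines, with slopes 0, 1, ..., 4). Only the lines that attain the minimum somewhere contribute to roots; other lines are dominated. Here the surviving (envelope) indices are i = 4, i = 3, i = 2, i = 1, i = 0.
Intersections between consecutive envelope lines give the roots: for adjacent envelope indices i < j the intersection is x = (a_i − a_j) / (j − i). Reading off the sorted break points: {-7, 0, 6, 8}.
Verification: at each break x_0, at least two indices attain the minimum of min_i(a_i + i · x_0).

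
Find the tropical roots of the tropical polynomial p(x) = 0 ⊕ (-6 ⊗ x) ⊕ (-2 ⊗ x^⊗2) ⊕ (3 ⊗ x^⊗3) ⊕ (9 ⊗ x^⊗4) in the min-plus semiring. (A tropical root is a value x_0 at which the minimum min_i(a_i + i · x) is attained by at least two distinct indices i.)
Roots: {-6, -5, -4, 6}

Each tropical root is a break point of the lower envelope of the lines y = a_i + i · x (there are 5 lines, with slopes 0, 1, ..., 4). Only the lines that attain the minimum somewhere contribute to roots; other lines are dominated. Here the surviving (envelope) indices are i = 4, i = 3, i = 2, i = 1, i = 0.
Intersections between consecutive envelope lines give the roots: for adjacent envelope indices i < j the intersection is x = (a_i − a_j) / (j − i). Reading off the sorted break points: {-6, -5, -4, 6}.
Verification: at each break x_0, at least two indices attain the minimum of min_i(a_i + i · x_0).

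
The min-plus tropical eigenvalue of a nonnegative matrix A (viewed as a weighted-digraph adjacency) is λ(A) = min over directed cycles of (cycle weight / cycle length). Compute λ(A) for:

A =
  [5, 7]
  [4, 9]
λ(A) = 5

Enumerate directed cycles and compute their means (weight / length). Sample:
  cycle 0 → 0: weight = 5, length = 1, mean = 5/1 ≈ 5.000
  cycle 1 → 1: weight = 9, length = 1, mean = 9/1 ≈ 9.000
  cycle 0 → 1 → 0: weight = 11, length = 2, mean = 11/2 ≈ 5.500
  cycle 1 → 0 → 1: weight = 11, length = 2, mean = 11/2 ≈ 5.500
Minimum mean = 5.000, attained e.g. along the cycle 0 → 0 with weight 5 and length 1. So λ(A) = 5/1 = 5.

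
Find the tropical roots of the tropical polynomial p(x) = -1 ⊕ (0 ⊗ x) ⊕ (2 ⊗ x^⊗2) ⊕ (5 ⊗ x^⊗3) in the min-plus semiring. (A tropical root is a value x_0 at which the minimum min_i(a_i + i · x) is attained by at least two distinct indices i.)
Roots: {-3, -2, -1}

Each tropical root is a break point of the lower envelope of the lines y = a_i + i · x (there are 4 lines, with slopes 0, 1, ..., 3). Only the lines that attain the minimum somewhere contribute to roots; other lines are dominated. Here the surviving (envelope) indices are i = 3, i = 2, i = 1, i = 0.
Intersections between consecutive envelope lines give the roots: for adjacent envelope indices i < j the intersection is x = (a_i − a_j) / (j − i). Reading off the sorted break points: {-3, -2, -1}.
Verification: at each break x_0, at least two indices attain the minimum of min_i(a_i + i · x_0).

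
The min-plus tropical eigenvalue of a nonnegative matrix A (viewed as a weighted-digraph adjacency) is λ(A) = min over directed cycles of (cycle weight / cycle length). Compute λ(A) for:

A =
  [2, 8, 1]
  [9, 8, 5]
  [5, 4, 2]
λ(A) = 2

Enumerate directed cycles and compute their means (weight / length). Sample:
  cycle 0 → 0: weight = 2, length = 1, mean = 2/1 ≈ 2.000
  cycle 1 → 1: weight = 8, length = 1, mean = 8/1 ≈ 8.000
  cycle 2 → 2: weight = 2, length = 1, mean = 2/1 ≈ 2.000
  cycle 0 → 1 → 0: weight = 17, length = 2, mean = 17/2 ≈ 8.500
  cycle 0 → 2 → 0: weight = 6, length = 2, mean = 6/2 ≈ 3.000
  cycle 1 → 0 → 1: weight = 17, length = 2, mean = 17/2 ≈ 8.500
Minimum mean = 2.000, attained e.g. along the cycle 0 → 0 with weight 2 and length 1. So λ(A) = 2/1 = 2.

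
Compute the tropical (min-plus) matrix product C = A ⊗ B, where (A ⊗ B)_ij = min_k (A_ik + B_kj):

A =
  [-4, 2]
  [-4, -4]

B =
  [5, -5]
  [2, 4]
A ⊗ B =
  [1, -9]
  [-2, -9]

Apply the min-plus product entry-by-entry:
  C[0][0] = min over k of (A[0][0] + B[0][0] = -4 + 5 = 1, A[0][1] + B[1][0] = 2 + 2 = 4) = 1 (attained at k = 0)
  C[0][1] = min over k of (A[0][0] + B[0][1] = -4 + -5 = -9, A[0][1] + B[1][1] = 2 + 4 = 6) = -9 (attained at k = 0)
  C[1][0] = min over k of (A[1][0] + B[0][0] = -4 + 5 = 1, A[1][1] + B[1][0] = -4 + 2 = -2) = -2 (attained at k = 1)
  C[1][1] = min over k of (A[1][0] + B[0][1] = -4 + -5 = -9, A[1][1] + B[1][1] = -4 + 4 = 0) = -9 (attained at k = 0)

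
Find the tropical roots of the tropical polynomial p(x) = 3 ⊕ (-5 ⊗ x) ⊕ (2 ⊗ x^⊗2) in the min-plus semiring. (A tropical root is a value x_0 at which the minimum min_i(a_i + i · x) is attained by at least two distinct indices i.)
Roots: {-7, 8}

Each tropical root is a break point of the lower envelope of the lines y = a_i + i · x (there are 3 lines, with slopes 0, 1, ..., 2). Only the lines that attain the minimum somewhere contribute to roots; other lines are dominated. Here the surviving (envelope) indices are i = 2, i = 1, i = 0.
Intersections between consecutive envelope lines give the roots: for adjacent envelope indices i < j the intersection is x = (a_i − a_j) / (j − i). Reading off the sorted break points: {-7, 8}.
Verification: at each break x_0, at least two indices attain the minimum of min_i(a_i + i · x_0).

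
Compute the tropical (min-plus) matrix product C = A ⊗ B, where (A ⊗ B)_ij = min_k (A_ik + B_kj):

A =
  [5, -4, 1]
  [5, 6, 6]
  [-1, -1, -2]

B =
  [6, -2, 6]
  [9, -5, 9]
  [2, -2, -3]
A ⊗ B =
  [3, -9, -2]
  [8, 1, 3]
  [0, -6, -5]

Apply the min-plus product entry-by-entry:
  C[0][0] = min over k of (A[0][0] + B[0][0] = 5 + 6 = 11, A[0][1] + B[1][0] = -4 + 9 = 5, A[0][2] + B[2][0] = 1 + 2 = 3) = 3 (attained at k = 2)
  C[0][1] = min over k of (A[0][0] + B[0][1] = 5 + -2 = 3, A[0][1] + B[1][1] = -4 + -5 = -9, A[0][2] + B[2][1] = 1 + -2 = -1) = -9 (attained at k = 1)
  C[0][2] = min over k of (A[0][0] + B[0][2] = 5 + 6 = 11, A[0][1] + B[1][2] = -4 + 9 = 5, A[0][2] + B[2][2] = 1 + -3 = -2) = -2 (attained at k = 2)
  C[1][0] = min over k of (A[1][0] + B[0][0] = 5 + 6 = 11, A[1][1] + B[1][0] = 6 + 9 = 15, A[1][2] + B[2][0] = 6 + 2 = 8) = 8 (attained at k = 2)
  C[1][1] = min over k of (A[1][0] + B[0][1] = 5 + -2 = 3, A[1][1] + B[1][1] = 6 + -5 = 1, A[1][2] + B[2][1] = 6 + -2 = 4) = 1 (attained at k = 1)
  C[1][2] = min over k of (A[1][0] + B[0][2] = 5 + 6 = 11, A[1][1] + B[1][2] = 6 + 9 = 15, A[1][2] + B[2][2] = 6 + -3 = 3) = 3 (attained at k = 2)
  C[2][0] = min over k of (A[2][0] + B[0][0] = -1 + 6 = 5, A[2][1] + B[1][0] = -1 + 9 = 8, A[2][2] + B[2][0] = -2 + 2 = 0) = 0 (attained at k = 2)
  C[2][1] = min over k of (A[2][0] + B[0][1] = -1 + -2 = -3, A[2][1] + B[1][1] = -1 + -5 = -6, A[2][2] + B[2][1] = -2 + -2 = -4) = -6 (attained at k = 1)
  C[2][2] = min over k of (A[2][0] + B[0][2] = -1 + 6 = 5, A[2][1] + B[1][2] = -1 + 9 = 8, A[2][2] + B[2][2] = -2 + -3 = -5) = -5 (attained at k = 2)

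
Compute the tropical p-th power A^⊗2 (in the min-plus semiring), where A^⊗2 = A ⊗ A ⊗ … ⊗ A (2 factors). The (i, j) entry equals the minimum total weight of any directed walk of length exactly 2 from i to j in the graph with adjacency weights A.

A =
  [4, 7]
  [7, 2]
A^⊗2 =
  [8, 9]
  [9, 4]

Each entry (A^⊗2)_ij equals the minimum over all length-2 walks i = v_0 → v_1 → … → v_2 = j of Σ_t A[v_t][v_{t+1}]. For example, for (i, j) = (0, 1) we minimise over 2 possible intermediate vertex sequences; the minimum is 9, attained along the walk 0 → 1 → 1.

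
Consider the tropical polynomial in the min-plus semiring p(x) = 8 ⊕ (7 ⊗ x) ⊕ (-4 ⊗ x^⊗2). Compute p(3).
p(3) = 2

A tropical monomial a ⊗ x^⊗i evaluates to a + i · x. Evaluating each term at x = 3:
  Term 0 contributes 8 + 0 · 3 = 8
  Term 1 contributes 7 + 1 · 3 = 10
  Term 2 contributes -4 + 2 · 3 = 2
p(3) = ⊕ of these = min[8, 10, 2] = 2.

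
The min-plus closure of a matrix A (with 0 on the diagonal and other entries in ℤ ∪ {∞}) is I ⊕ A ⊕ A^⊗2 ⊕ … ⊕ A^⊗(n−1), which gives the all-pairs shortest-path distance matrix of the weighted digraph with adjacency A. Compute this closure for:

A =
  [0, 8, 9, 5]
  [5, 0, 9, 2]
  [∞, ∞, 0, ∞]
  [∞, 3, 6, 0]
Closure =
  [0, 8, 9, 5]
  [5, 0, 8, 2]
  [∞, ∞, 0, ∞]
  [8, 3, 6, 0]

This is the Floyd-Warshall all-pairs shortest-path computation. For each intermediate vertex k = 0, 1, …, 3, update dist[i][j] ← min(dist[i][j], dist[i][k] + dist[k][j]). The final matrix gives, for each (i, j), the minimum total weight of any directed path from i to j (possibly empty when i = j).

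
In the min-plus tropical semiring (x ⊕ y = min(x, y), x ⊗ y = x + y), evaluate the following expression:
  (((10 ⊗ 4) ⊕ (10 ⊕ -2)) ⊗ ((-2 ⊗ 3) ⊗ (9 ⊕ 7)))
(((10 ⊗ 4) ⊕ (10 ⊕ -2)) ⊗ ((-2 ⊗ 3) ⊗ (9 ⊕ 7))) = 6

Expand innermost to outermost. Recall ⊕ takes the minimum of its arguments and ⊗ takes their sum. Working out the expression (((10 ⊗ 4) ⊕ (10 ⊕ -2)) ⊗ ((-2 ⊗ 3) ⊗ (9 ⊕ 7))) gives 6.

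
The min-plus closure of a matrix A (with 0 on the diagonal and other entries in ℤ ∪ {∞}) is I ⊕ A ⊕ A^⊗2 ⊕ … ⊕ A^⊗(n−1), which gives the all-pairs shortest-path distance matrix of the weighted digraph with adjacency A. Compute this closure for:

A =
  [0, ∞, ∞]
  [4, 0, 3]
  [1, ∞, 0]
Closure =
  [0, ∞, ∞]
  [4, 0, 3]
  [1, ∞, 0]

This is the Floyd-Warshall all-pairs shortest-path computation. For each intermediate vertex k = 0, 1, …, 2, update dist[i][j] ← min(dist[i][j], dist[i][k] + dist[k][j]). The final matrix gives, for each (i, j), the minimum total weight of any directed path from i to j (possibly empty when i = j).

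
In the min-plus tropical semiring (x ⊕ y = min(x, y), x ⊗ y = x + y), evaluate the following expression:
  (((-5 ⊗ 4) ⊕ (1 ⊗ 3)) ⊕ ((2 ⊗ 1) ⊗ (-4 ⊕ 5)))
(((-5 ⊗ 4) ⊕ (1 ⊗ 3)) ⊕ ((2 ⊗ 1) ⊗ (-4 ⊕ 5))) = -1

Expand innermost to outermost. Recall ⊕ takes the minimum of its arguments and ⊗ takes their sum. Working out the expression (((-5 ⊗ 4) ⊕ (1 ⊗ 3)) ⊕ ((2 ⊗ 1) ⊗ (-4 ⊕ 5))) gives -1.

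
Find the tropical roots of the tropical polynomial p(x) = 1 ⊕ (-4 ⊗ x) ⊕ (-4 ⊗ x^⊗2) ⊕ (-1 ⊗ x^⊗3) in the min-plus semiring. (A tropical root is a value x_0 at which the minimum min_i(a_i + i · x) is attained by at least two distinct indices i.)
Roots: {-3, 0, 5}

Each tropical root is a break point of the lower envelope of the lines y = a_i + i · x (there are 4 lines, with slopes 0, 1, ..., 3). Only the lines that attain the minimum somewhere contribute to roots; other lines are dominated. Here the surviving (envelope) indices are i = 3, i = 2, i = 1, i = 0.
Intersections between consecutive envelope lines give the roots: for adjacent envelope indices i < j the intersection is x = (a_i − a_j) / (j − i). Reading off the sorted break points: {-3, 0, 5}.
Verification: at each break x_0, at least two indices attain the minimum of min_i(a_i + i · x_0).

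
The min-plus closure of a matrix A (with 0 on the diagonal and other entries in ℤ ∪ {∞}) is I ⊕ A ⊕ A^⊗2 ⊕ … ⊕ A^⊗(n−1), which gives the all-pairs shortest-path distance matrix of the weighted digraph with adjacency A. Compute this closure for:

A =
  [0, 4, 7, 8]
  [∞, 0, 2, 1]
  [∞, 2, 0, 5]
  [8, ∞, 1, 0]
Closure =
  [0, 4, 6, 5]
  [9, 0, 2, 1]
  [11, 2, 0, 3]
  [8, 3, 1, 0]

This is the Floyd-Warshall all-pairs shortest-path computation. For each intermediate vertex k = 0, 1, …, 3, update dist[i][j] ← min(dist[i][j], dist[i][k] + dist[k][j]). The final matrix gives, for each (i, j), the minimum total weight of any directed path from i to j (possibly empty when i = j).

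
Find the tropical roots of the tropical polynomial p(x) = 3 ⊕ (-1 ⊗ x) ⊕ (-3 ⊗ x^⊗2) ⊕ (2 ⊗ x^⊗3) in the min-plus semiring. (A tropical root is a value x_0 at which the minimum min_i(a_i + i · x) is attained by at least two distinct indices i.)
Roots: {-5, 2, 4}

Each tropical root is a break point of the lower envelope of the lines y = a_i + i · x (there are 4 lines, with slopes 0, 1, ..., 3). Only the lines that attain the minimum somewhere contribute to roots; other lines are dominated. Here the surviving (envelope) indices are i = 3, i = 2, i = 1, i = 0.
Intersections between consecutive envelope lines give the roots: for adjacent envelope indices i < j the intersection is x = (a_i − a_j) / (j − i). Reading off the sorted break points: {-5, 2, 4}.
Verification: at each break x_0, at least two indices attain the minimum of min_i(a_i + i · x_0).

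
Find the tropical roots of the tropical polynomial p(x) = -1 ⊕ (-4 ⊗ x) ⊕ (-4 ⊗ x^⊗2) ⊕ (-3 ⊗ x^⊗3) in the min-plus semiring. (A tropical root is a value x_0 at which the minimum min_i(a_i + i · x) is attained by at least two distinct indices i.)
Roots: {-1, 0, 3}

Each tropical root is a break point of the lower envelope of the lines y = a_i + i · x (there are 4 lines, with slopes 0, 1, ..., 3). Only the lines that attain the minimum somewhere contribute to roots; other lines are dominated. Here the surviving (envelope) indices are i = 3, i = 2, i = 1, i = 0.
Intersections between consecutive envelope lines give the roots: for adjacent envelope indices i < j the intersection is x = (a_i − a_j) / (j − i). Reading off the sorted break points: {-1, 0, 3}.
Verification: at each break x_0, at least two indices attain the minimum of min_i(a_i + i · x_0).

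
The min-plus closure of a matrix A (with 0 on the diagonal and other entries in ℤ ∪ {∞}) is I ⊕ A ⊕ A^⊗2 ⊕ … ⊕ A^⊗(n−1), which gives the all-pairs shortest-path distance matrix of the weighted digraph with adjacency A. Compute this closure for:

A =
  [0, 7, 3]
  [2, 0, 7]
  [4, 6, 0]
Closure =
  [0, 7, 3]
  [2, 0, 5]
  [4, 6, 0]

This is the Floyd-Warshall all-pairs shortest-path computation. For each intermediate vertex k = 0, 1, …, 2, update dist[i][j] ← min(dist[i][j], dist[i][k] + dist[k][j]). The final matrix gives, for each (i, j), the minimum total weight of any directed path from i to j (possibly empty when i = j).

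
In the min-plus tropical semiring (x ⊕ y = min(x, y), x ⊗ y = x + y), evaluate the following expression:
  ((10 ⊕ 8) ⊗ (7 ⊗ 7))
((10 ⊕ 8) ⊗ (7 ⊗ 7)) = 22

Expand innermost to outermost. Recall ⊕ takes the minimum of its arguments and ⊗ takes their sum. Working out the expression ((10 ⊕ 8) ⊗ (7 ⊗ 7)) gives 22.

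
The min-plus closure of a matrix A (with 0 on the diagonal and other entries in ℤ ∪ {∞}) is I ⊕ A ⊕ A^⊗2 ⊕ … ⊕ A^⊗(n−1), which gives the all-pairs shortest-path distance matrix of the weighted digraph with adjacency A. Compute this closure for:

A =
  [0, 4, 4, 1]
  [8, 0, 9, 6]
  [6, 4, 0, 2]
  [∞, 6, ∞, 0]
Closure =
  [0, 4, 4, 1]
  [8, 0, 9, 6]
  [6, 4, 0, 2]
  [14, 6, 15, 0]

This is the Floyd-Warshall all-pairs shortest-path computation. For each intermediate vertex k = 0, 1, …, 3, update dist[i][j] ← min(dist[i][j], dist[i][k] + dist[k][j]). The final matrix gives, for each (i, j), the minimum total weight of any directed path from i to j (possibly empty when i = j).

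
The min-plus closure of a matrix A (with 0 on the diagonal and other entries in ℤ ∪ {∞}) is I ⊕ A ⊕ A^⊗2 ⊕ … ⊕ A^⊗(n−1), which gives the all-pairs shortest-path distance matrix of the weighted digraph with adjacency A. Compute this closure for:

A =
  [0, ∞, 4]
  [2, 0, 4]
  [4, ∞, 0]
Closure =
  [0, ∞, 4]
  [2, 0, 4]
  [4, ∞, 0]

This is the Floyd-Warshall all-pairs shortest-path computation. For each intermediate vertex k = 0, 1, …, 2, update dist[i][j] ← min(dist[i][j], dist[i][k] + dist[k][j]). The final matrix gives, for each (i, j), the minimum total weight of any directed path from i to j (possibly empty when i = j).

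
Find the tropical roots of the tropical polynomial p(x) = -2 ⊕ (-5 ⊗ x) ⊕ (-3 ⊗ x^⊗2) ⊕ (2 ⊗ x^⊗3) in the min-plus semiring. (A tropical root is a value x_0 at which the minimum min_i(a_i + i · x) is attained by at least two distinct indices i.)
Roots: {-5, -2, 3}

Each tropical root is a break point of the lower envelope of the lines y = a_i + i · x (there are 4 lines, with slopes 0, 1, ..., 3). Only the lines that attain the minimum somewhere contribute to roots; other lines are dominated. Here the surviving (envelope) indices are i = 3, i = 2, i = 1, i = 0.
Intersections between consecutive envelope lines give the roots: for adjacent envelope indices i < j the intersection is x = (a_i − a_j) / (j − i). Reading off the sorted break points: {-5, -2, 3}.
Verification: at each break x_0, at least two indices attain the minimum of min_i(a_i + i · x_0).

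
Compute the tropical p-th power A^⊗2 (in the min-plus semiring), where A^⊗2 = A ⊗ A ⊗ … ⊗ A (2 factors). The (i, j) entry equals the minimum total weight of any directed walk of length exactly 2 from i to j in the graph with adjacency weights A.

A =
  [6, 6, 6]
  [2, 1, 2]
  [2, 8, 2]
A^⊗2 =
  [8, 7, 8]
  [3, 2, 3]
  [4, 8, 4]

Each entry (A^⊗2)_ij equals the minimum over all length-2 walks i = v_0 → v_1 → … → v_2 = j of Σ_t A[v_t][v_{t+1}]. For example, for (i, j) = (0, 2) we minimise over 3 possible intermediate vertex sequences; the minimum is 8, attained along the walk 0 → 1 → 2.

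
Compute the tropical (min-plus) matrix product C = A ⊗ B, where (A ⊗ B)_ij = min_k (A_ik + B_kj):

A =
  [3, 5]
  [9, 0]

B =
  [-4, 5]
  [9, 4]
A ⊗ B =
  [-1, 8]
  [5, 4]

Apply the min-plus product entry-by-entry:
  C[0][0] = min over k of (A[0][0] + B[0][0] = 3 + -4 = -1, A[0][1] + B[1][0] = 5 + 9 = 14) = -1 (attained at k = 0)
  C[0][1] = min over k of (A[0][0] + B[0][1] = 3 + 5 = 8, A[0][1] + B[1][1] = 5 + 4 = 9) = 8 (attained at k = 0)
  C[1][0] = min over k of (A[1][0] + B[0][0] = 9 + -4 = 5, A[1][1] + B[1][0] = 0 + 9 = 9) = 5 (attained at k = 0)
  C[1][1] = min over k of (A[1][0] + B[0][1] = 9 + 5 = 14, A[1][1] + B[1][1] = 0 + 4 = 4) = 4 (attained at k = 1)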